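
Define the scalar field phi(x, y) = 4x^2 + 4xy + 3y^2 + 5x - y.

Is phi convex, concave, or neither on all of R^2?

convex

phi is quadratic, so its Hessian is the constant matrix H = [[8, 4], [4, 6]].
det(H) = 32, tr(H) = 14.
det(H) > 0 and tr(H) > 0, so H is positive definite everywhere: convex.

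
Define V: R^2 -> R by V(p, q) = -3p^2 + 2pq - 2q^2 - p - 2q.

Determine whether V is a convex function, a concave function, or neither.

concave

V is quadratic, so its Hessian is the constant matrix H = [[-6, 2], [2, -4]].
det(H) = 20, tr(H) = -10.
det(H) > 0 and tr(H) < 0, so H is negative definite everywhere: concave.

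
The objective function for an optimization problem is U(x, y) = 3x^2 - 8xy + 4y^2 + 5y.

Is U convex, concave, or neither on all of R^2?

U is quadratic, so its Hessian is the constant matrix H = [[6, -8], [-8, 8]].
det(H) = -16, tr(H) = 14.
det(H) < 0, so H is indefinite: neither convex nor concave.

neither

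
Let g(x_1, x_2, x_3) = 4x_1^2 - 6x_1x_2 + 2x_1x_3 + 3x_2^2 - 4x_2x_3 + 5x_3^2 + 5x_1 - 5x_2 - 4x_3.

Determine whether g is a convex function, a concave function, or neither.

g is quadratic, so its Hessian is the constant matrix H = [[8, -6, 2], [-6, 6, -4], [2, -4, 10]].
Leading principal minors: 8, 12, 64.
All positive ⇒ H ≻ 0 ⇒ convex.

convex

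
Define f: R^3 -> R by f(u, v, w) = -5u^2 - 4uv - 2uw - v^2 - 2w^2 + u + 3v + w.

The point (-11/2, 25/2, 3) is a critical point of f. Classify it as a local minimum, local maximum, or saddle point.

The Hessian is constant: H = [[-10, -4, -2], [-4, -2, 0], [-2, 0, -4]].
Leading principal minors: Δ₁ = -10, Δ₂ = 4, Δ₃ = -8.
The minors alternate sign starting negative (−, +, −), so H is negative definite: a local maximum.

local maximum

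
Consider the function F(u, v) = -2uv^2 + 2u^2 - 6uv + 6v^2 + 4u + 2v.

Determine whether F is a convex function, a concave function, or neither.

neither

The term -2uv^2 is cubic, so the Hessian is not constant.
∂²F/∂v² = -4u + 12, which takes both signs as u varies (negative for sufficiently large u). A diagonal entry of the Hessian changing sign means the Hessian is neither positive- nor negative-semidefinite on all of R^2.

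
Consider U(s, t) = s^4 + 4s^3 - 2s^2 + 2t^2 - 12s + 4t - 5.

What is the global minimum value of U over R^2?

U(s,t) separates as P(s) + Q(t) − 5, so its minimum is min P + min Q − 5.
P'(s) = 4(s - 1)(s + 1)(s + 3) vanishes at s ∈ {-3, -1, 1}; Q'(t) = 4(t + 1) vanishes at t ∈ {-1}.
Local minima of P (where P''>0): P(-3)=-9, P(1)=-9. Local minima of Q: Q(-1)=-2.
So the global minimum of U is P(-3) + Q(-1) − 5 = -9 − 2 − 5 = -16, attained at (-3, -1).

-16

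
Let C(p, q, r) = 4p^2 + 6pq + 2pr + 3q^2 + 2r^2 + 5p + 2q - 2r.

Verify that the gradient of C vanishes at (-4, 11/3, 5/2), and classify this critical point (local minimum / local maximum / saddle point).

local minimum

∇C = (8p + 6q + 2r + 5, 6p + 6q + 2, 2p + 4r - 2); substituting (-4, 11/3, 5/2) gives ∇C = (0, 0, 0), so (-4, 11/3, 5/2) is indeed a critical point.
The Hessian is constant: H = [[8, 6, 2], [6, 6, 0], [2, 0, 4]].
Leading principal minors: Δ₁ = 8, Δ₂ = 12, Δ₃ = 24.
All leading minors are positive, so H is positive definite: a local minimum.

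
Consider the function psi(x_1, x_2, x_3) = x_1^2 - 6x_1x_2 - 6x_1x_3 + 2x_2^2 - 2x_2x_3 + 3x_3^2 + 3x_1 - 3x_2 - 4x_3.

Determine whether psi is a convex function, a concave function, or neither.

psi is quadratic, so its Hessian is the constant matrix H = [[2, -6, -6], [-6, 4, -2], [-6, -2, 6]].
Leading principal minors: 2, -28, -464.
Neither pattern holds ⇒ H is indefinite ⇒ neither convex nor concave.

neither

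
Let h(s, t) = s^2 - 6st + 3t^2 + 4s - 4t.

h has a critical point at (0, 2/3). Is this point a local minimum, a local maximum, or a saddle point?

saddle point

The Hessian of h is constant: H = [[2, -6], [-6, 6]].
det(H) = 2·6 − (-6)² = -24.
Since det(H) < 0, H is indefinite and the critical point is a saddle point.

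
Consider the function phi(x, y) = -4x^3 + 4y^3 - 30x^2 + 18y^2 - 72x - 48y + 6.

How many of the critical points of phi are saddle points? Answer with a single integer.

phi separates as a function of x plus a function of y, so ∇phi=0 decouples.
∂phi/∂x = -12(x + 2)(x + 3) = 0 at x ∈ {-3, -2}; ∂phi/∂y = 12(y - 1)(y + 4) = 0 at y ∈ {-4, 1}.
The Hessian is diagonal: diag(phi_xx, phi_yy). Second derivatives: phi_xx(-3)=12, phi_xx(-2)=-12; phi_yy(-4)=-60, phi_yy(1)=60.
Saddle points occur where the two diagonal entries have opposite signs: (-3, -4), (-2, 1). Count: 2.

2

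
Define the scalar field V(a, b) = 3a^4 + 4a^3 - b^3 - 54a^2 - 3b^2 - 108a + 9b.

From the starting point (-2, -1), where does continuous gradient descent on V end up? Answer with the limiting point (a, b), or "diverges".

V is separable, so gradient descent decouples: a follows -∂V/∂a, b follows -∂V/∂b.
∂V/∂a = 12(a - 3)(a + 1)(a + 3); at a=-2 this is 60, so a decreases.
∂V/∂b = -3(b - 1)(b + 3); at b=-1 this is 12, so b decreases.
a converges to its nearest critical value -3 (a local min of the a-part); b converges to -3. The iterate converges to (-3, -3).

(-3, -3)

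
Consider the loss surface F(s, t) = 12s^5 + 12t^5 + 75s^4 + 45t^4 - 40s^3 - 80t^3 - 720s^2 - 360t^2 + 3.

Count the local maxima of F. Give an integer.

F separates as a function of s plus a function of t, so ∇F=0 decouples.
∂F/∂s = 60s(s - 2)(s + 3)(s + 4) = 0 at s ∈ {-4, -3, 0, 2}; ∂F/∂t = 60t(t - 2)(t + 2)(t + 3) = 0 at t ∈ {-3, -2, 0, 2}.
The Hessian is diagonal: diag(F_ss, F_tt). Second derivatives: F_ss(-4)=-1440, F_ss(-3)=900, F_ss(0)=-1440, F_ss(2)=3600; F_tt(-3)=-900, F_tt(-2)=480, F_tt(0)=-720, F_tt(2)=2400.
Local maxima occur where both diagonal entries negative: (-4, -3), (-4, 0), (0, -3), (0, 0). Count: 4.

4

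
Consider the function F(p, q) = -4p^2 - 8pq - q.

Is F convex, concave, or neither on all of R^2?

neither

F is quadratic, so its Hessian is the constant matrix H = [[-8, -8], [-8, 0]].
det(H) = -64, tr(H) = -8.
det(H) < 0, so H is indefinite: neither convex nor concave.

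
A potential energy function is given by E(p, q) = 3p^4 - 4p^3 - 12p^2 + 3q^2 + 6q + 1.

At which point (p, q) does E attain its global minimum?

(2, -1)

E(p,q) separates as A(p) + B(q) + 1, so its minimum is min A + min B + 1.
A'(p) = 12p(p - 2)(p + 1) vanishes at p ∈ {-1, 0, 2}; B'(q) = 6q + 6 vanishes at q ∈ {-1}.
Local minima of A (where A''>0): A(-1)=-5, A(2)=-32. Local minima of B: B(-1)=-3.
So the global minimum of E is A(2) + B(-1) + 1 = -32 − 3 + 1 = -34, attained at (2, -1).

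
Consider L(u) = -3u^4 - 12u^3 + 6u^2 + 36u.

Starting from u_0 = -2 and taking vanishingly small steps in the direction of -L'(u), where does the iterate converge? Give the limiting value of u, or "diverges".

L'(u) = -12(u - 1)(u + 1)(u + 3), so L'(-2) = -36.
Gradient descent moves in the -L' direction, i.e. u is increasing.
The nearest critical point in that direction is u = -1, where L'' = 48 > 0 (a local minimum). The iterate converges there.

-1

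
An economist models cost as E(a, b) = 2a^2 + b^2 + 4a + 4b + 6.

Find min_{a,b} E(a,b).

0

E(a,b) separates as P(a) + Q(b) + 6, so its minimum is min P + min Q + 6.
P'(a) = 4a + 4 vanishes at a ∈ {-1}; Q'(b) = 2b + 4 vanishes at b ∈ {-2}.
Local minima of P (where P''>0): P(-1)=-2. Local minima of Q: Q(-2)=-4.
So the global minimum of E is P(-1) + Q(-2) + 6 = -2 − 4 + 6 = 0, attained at (-1, -2).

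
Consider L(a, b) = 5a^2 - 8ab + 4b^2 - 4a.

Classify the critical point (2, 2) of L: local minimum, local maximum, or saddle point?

The Hessian of L is constant: H = [[10, -8], [-8, 8]].
det(H) = 10·8 − (-8)² = 16.
det(H) > 0 and tr(H) = 18 > 0, so H is positive definite and the point is a local minimum.

local minimum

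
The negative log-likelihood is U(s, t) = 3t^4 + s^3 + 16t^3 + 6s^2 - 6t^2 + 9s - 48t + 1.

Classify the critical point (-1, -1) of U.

saddle point

The mixed partial ∂²U/∂s∂t is 0, so the Hessian at any point is diag(U_ss, U_tt) = diag(6(s + 2), 12(3t^2 + 8t - 1)).
At (-1, -1): H = diag(6, -72).
The eigenvalues have opposite signs, so H is indefinite: a saddle point.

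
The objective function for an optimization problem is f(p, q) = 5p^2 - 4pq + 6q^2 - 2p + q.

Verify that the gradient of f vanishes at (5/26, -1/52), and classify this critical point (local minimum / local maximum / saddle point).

∇f = (10p - 4q - 2, -4p + 12q + 1); substituting (5/26, -1/52) gives ∇f = (0, 0), so (5/26, -1/52) is indeed a critical point.
The Hessian of f is constant: H = [[10, -4], [-4, 12]].
det(H) = 10·12 − (-4)² = 104.
det(H) > 0 and tr(H) = 22 > 0, so H is positive definite and the point is a local minimum.

local minimum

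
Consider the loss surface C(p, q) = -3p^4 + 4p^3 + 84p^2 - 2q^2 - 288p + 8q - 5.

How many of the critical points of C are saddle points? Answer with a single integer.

C separates as a function of p plus a function of q, so ∇C=0 decouples.
∂C/∂p = -12(p - 3)(p - 2)(p + 4) = 0 at p ∈ {-4, 2, 3}; ∂C/∂q = -4(q - 2) = 0 at q ∈ {2}.
The Hessian is diagonal: diag(C_pp, C_qq). Second derivatives: C_pp(-4)=-504, C_pp(2)=72, C_pp(3)=-84; C_qq(2)=-4.
Saddle points occur where the two diagonal entries have opposite signs: (2, 2). Count: 1.

1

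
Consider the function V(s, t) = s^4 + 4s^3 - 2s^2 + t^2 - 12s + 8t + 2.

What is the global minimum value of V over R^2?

-23

V(s,t) separates as P(s) + Q(t) + 2, so its minimum is min P + min Q + 2.
P'(s) = 4(s - 1)(s + 1)(s + 3) vanishes at s ∈ {-3, -1, 1}; Q'(t) = 2(t + 4) vanishes at t ∈ {-4}.
Local minima of P (where P''>0): P(-3)=-9, P(1)=-9. Local minima of Q: Q(-4)=-16.
So the global minimum of V is P(-3) + Q(-4) + 2 = -9 − 16 + 2 = -23, attained at (-3, -4).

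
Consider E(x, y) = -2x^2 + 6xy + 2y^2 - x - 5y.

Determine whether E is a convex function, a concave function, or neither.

neither

E is quadratic, so its Hessian is the constant matrix H = [[-4, 6], [6, 4]].
det(H) = -52, tr(H) = 0.
det(H) < 0, so H is indefinite: neither convex nor concave.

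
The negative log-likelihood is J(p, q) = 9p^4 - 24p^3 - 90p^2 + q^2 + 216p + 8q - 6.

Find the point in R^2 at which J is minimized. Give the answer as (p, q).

J(p,q) separates as A(p) + B(q) − 6, so its minimum is min A + min B − 6.
A'(p) = 36(p - 3)(p - 1)(p + 2) vanishes at p ∈ {-2, 1, 3}; B'(q) = 2q + 8 vanishes at q ∈ {-4}.
Local minima of A (where A''>0): A(-2)=-456, A(3)=-81. Local minima of B: B(-4)=-16.
So the global minimum of J is A(-2) + B(-4) − 6 = -456 − 16 − 6 = -478, attained at (-2, -4).

(-2, -4)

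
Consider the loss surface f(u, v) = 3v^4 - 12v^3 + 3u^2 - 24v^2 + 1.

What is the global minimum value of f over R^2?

-383

f(u,v) separates as P(u) + Q(v) + 1, so its minimum is min P + min Q + 1.
P'(u) = 6u vanishes at u ∈ {0}; Q'(v) = 12v(v - 4)(v + 1) vanishes at v ∈ {-1, 0, 4}.
Local minima of P (where P''>0): P(0)=0. Local minima of Q: Q(-1)=-9, Q(4)=-384.
So the global minimum of f is P(0) + Q(4) + 1 = 0 − 384 + 1 = -383, attained at (0, 4).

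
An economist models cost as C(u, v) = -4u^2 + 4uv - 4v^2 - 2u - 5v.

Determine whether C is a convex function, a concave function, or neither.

C is quadratic, so its Hessian is the constant matrix H = [[-8, 4], [4, -8]].
det(H) = 48, tr(H) = -16.
det(H) > 0 and tr(H) < 0, so H is negative definite everywhere: concave.

concave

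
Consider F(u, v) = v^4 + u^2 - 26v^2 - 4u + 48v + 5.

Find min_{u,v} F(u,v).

F(u,v) separates as P(u) + Q(v) + 5, so its minimum is min P + min Q + 5.
P'(u) = 2u - 4 vanishes at u ∈ {2}; Q'(v) = 4(v - 3)(v - 1)(v + 4) vanishes at v ∈ {-4, 1, 3}.
Local minima of P (where P''>0): P(2)=-4. Local minima of Q: Q(-4)=-352, Q(3)=-9.
So the global minimum of F is P(2) + Q(-4) + 5 = -4 − 352 + 5 = -351, attained at (2, -4).

-351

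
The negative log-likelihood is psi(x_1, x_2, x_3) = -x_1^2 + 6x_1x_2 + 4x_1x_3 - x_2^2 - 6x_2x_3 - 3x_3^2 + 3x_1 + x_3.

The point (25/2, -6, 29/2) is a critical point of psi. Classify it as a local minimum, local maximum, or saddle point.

The Hessian is constant: H = [[-2, 6, 4], [6, -2, -6], [4, -6, -6]].
Leading principal minors: Δ₁ = -2, Δ₂ = -32, Δ₃ = 8.
The minors fit neither the all-positive nor the alternating-sign pattern, so H is indefinite: a saddle point.

saddle point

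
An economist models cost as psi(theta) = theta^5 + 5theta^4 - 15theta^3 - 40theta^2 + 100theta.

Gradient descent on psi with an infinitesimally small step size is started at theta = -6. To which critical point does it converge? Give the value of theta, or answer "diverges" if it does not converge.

psi'(theta) = 5(theta - 2)(theta - 1)(theta + 2)(theta + 5), so psi'(-6) = 1120.
Gradient descent moves in the -psi' direction, i.e. theta is decreasing.
There is no critical point below theta=-6, and psi' keeps the same sign, so the iterate runs off to −∞.

diverges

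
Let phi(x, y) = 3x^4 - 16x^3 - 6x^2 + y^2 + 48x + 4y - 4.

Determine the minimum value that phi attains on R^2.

phi(x,y) separates as P(x) + Q(y) − 4, so its minimum is min P + min Q − 4.
P'(x) = 12(x - 4)(x - 1)(x + 1) vanishes at x ∈ {-1, 1, 4}; Q'(y) = 2y + 4 vanishes at y ∈ {-2}.
Local minima of P (where P''>0): P(-1)=-35, P(4)=-160. Local minima of Q: Q(-2)=-4.
So the global minimum of phi is P(4) + Q(-2) − 4 = -160 − 4 − 4 = -168, attained at (4, -2).

-168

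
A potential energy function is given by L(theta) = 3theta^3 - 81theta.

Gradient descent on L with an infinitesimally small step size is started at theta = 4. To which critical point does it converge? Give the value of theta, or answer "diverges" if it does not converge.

3

L'(theta) = 9(theta - 3)(theta + 3), so L'(4) = 63.
Gradient descent moves in the -L' direction, i.e. theta is decreasing.
The nearest critical point in that direction is theta = 3, where L'' = 54 > 0 (a local minimum). The iterate converges there.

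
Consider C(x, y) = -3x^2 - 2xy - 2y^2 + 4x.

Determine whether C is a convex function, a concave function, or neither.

concave

C is quadratic, so its Hessian is the constant matrix H = [[-6, -2], [-2, -4]].
det(H) = 20, tr(H) = -10.
det(H) > 0 and tr(H) < 0, so H is negative definite everywhere: concave.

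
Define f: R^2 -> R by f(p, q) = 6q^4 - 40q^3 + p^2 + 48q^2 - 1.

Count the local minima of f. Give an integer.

2

f separates as a function of p plus a function of q, so ∇f=0 decouples.
∂f/∂p = 2p = 0 at p ∈ {0}; ∂f/∂q = 24q(q - 4)(q - 1) = 0 at q ∈ {0, 1, 4}.
The Hessian is diagonal: diag(f_pp, f_qq). Second derivatives: f_pp(0)=2; f_qq(0)=96, f_qq(1)=-72, f_qq(4)=288.
Local minima occur where both diagonal entries positive: (0, 0), (0, 4). Count: 2.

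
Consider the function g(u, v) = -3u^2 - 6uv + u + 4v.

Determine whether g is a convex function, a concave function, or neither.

g is quadratic, so its Hessian is the constant matrix H = [[-6, -6], [-6, 0]].
det(H) = -36, tr(H) = -6.
det(H) < 0, so H is indefinite: neither convex nor concave.

neither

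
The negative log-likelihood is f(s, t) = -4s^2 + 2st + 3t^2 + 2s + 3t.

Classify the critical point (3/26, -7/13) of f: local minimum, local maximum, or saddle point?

The Hessian of f is constant: H = [[-8, 2], [2, 6]].
det(H) = (-8)·6 − 2² = -52.
Since det(H) < 0, H is indefinite and the critical point is a saddle point.

saddle point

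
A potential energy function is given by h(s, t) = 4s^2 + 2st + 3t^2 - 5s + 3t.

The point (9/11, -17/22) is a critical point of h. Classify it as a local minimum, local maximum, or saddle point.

local minimum

The Hessian of h is constant: H = [[8, 2], [2, 6]].
det(H) = 8·6 − 2² = 44.
det(H) > 0 and tr(H) = 14 > 0, so H is positive definite and the point is a local minimum.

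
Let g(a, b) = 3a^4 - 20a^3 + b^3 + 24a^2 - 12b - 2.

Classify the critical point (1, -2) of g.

local maximum

The mixed partial ∂²g/∂a∂b is 0, so the Hessian at any point is diag(g_aa, g_bb) = diag(12(3a^2 - 10a + 4), 6b).
At (1, -2): H = diag(-36, -12).
Both eigenvalues are negative, so H is negative definite: a local maximum.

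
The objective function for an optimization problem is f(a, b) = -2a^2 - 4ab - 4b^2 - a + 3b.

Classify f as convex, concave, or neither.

f is quadratic, so its Hessian is the constant matrix H = [[-4, -4], [-4, -8]].
det(H) = 16, tr(H) = -12.
det(H) > 0 and tr(H) < 0, so H is negative definite everywhere: concave.

concave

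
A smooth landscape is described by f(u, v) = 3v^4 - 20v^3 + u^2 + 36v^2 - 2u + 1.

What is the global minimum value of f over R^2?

0

f(u,v) separates as P(u) + Q(v) + 1, so its minimum is min P + min Q + 1.
P'(u) = 2u - 2 vanishes at u ∈ {1}; Q'(v) = 12v(v - 3)(v - 2) vanishes at v ∈ {0, 2, 3}.
Local minima of P (where P''>0): P(1)=-1. Local minima of Q: Q(0)=0, Q(3)=27.
So the global minimum of f is P(1) + Q(0) + 1 = -1 + 0 + 1 = 0, attained at (1, 0).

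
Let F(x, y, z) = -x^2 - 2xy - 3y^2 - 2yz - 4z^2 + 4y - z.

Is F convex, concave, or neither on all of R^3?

concave

F is quadratic, so its Hessian is the constant matrix H = [[-2, -2, 0], [-2, -6, -2], [0, -2, -8]].
Leading principal minors: -2, 8, -56.
Signs alternate −, +, − ⇒ H ≺ 0 ⇒ concave.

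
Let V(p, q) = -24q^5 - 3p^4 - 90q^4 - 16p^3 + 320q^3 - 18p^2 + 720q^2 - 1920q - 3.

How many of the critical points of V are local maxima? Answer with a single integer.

V separates as a function of p plus a function of q, so ∇V=0 decouples.
∂V/∂p = -12p(p + 1)(p + 3) = 0 at p ∈ {-3, -1, 0}; ∂V/∂q = -120(q - 2)(q - 1)(q + 2)(q + 4) = 0 at q ∈ {-4, -2, 1, 2}.
The Hessian is diagonal: diag(V_pp, V_qq). Second derivatives: V_pp(-3)=-72, V_pp(-1)=24, V_pp(0)=-36; V_qq(-4)=7200, V_qq(-2)=-2880, V_qq(1)=1800, V_qq(2)=-2880.
Local maxima occur where both diagonal entries negative: (-3, -2), (-3, 2), (0, -2), (0, 2). Count: 4.

4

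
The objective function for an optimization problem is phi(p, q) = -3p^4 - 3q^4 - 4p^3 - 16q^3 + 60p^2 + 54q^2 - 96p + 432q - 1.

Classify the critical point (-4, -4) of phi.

local maximum

The mixed partial ∂²phi/∂p∂q is 0, so the Hessian at any point is diag(phi_pp, phi_qq) = diag(12(-3p^2 - 2p + 10), 12(-3q^2 - 8q + 9)).
At (-4, -4): H = diag(-360, -84).
Both eigenvalues are negative, so H is negative definite: a local maximum.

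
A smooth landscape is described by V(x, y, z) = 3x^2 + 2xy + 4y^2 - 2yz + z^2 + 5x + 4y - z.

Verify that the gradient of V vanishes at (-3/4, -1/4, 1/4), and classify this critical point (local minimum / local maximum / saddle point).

∇V = (6x + 2y + 5, 2x + 8y - 2z + 4, -2y + 2z - 1); substituting (-3/4, -1/4, 1/4) gives ∇V = (0, 0, 0), so (-3/4, -1/4, 1/4) is indeed a critical point.
The Hessian is constant: H = [[6, 2, 0], [2, 8, -2], [0, -2, 2]].
Leading principal minors: Δ₁ = 6, Δ₂ = 44, Δ₃ = 64.
All leading minors are positive, so H is positive definite: a local minimum.

local minimum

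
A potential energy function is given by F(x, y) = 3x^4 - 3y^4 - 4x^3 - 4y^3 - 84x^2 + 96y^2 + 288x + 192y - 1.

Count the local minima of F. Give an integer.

F separates as a function of x plus a function of y, so ∇F=0 decouples.
∂F/∂x = 12(x - 3)(x - 2)(x + 4) = 0 at x ∈ {-4, 2, 3}; ∂F/∂y = -12(y - 4)(y + 1)(y + 4) = 0 at y ∈ {-4, -1, 4}.
The Hessian is diagonal: diag(F_xx, F_yy). Second derivatives: F_xx(-4)=504, F_xx(2)=-72, F_xx(3)=84; F_yy(-4)=-288, F_yy(-1)=180, F_yy(4)=-480.
Local minima occur where both diagonal entries positive: (-4, -1), (3, -1). Count: 2.

2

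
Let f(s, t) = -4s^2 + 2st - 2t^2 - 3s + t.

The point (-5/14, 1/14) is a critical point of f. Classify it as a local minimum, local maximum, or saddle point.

The Hessian of f is constant: H = [[-8, 2], [2, -4]].
det(H) = (-8)·(-4) − 2² = 28.
det(H) > 0 and tr(H) = -12 < 0, so H is negative definite and the point is a local maximum.

local maximum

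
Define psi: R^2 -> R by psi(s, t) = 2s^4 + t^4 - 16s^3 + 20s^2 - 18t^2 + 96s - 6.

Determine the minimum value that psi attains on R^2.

-145

psi(s,t) separates as P(s) + Q(t) − 6, so its minimum is min P + min Q − 6.
P'(s) = 8(s - 4)(s - 3)(s + 1) vanishes at s ∈ {-1, 3, 4}; Q'(t) = 4t(t - 3)(t + 3) vanishes at t ∈ {-3, 0, 3}.
Local minima of P (where P''>0): P(-1)=-58, P(4)=192. Local minima of Q: Q(-3)=-81, Q(3)=-81.
So the global minimum of psi is P(-1) + Q(-3) − 6 = -58 − 81 − 6 = -145, attained at (-1, -3).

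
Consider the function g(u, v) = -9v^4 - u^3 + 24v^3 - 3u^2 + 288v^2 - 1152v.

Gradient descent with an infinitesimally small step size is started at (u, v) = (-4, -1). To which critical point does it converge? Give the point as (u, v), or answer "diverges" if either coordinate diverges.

g is separable, so gradient descent decouples: u follows -∂g/∂u, v follows -∂g/∂v.
∂g/∂u = -3u(u + 2); at u=-4 this is -24, so u increases.
∂g/∂v = -36(v - 4)(v - 2)(v + 4); at v=-1 this is -1620, so v increases.
u converges to its nearest critical value -2 (a local min of the u-part); v converges to 2. The iterate converges to (-2, 2).

(-2, 2)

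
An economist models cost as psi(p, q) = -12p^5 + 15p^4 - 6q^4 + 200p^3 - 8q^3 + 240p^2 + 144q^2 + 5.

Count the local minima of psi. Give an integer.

psi separates as a function of p plus a function of q, so ∇psi=0 decouples.
∂psi/∂p = -60p(p - 4)(p + 1)(p + 2) = 0 at p ∈ {-2, -1, 0, 4}; ∂psi/∂q = -24q(q - 3)(q + 4) = 0 at q ∈ {-4, 0, 3}.
The Hessian is diagonal: diag(psi_pp, psi_qq). Second derivatives: psi_pp(-2)=720, psi_pp(-1)=-300, psi_pp(0)=480, psi_pp(4)=-7200; psi_qq(-4)=-672, psi_qq(0)=288, psi_qq(3)=-504.
Local minima occur where both diagonal entries positive: (-2, 0), (0, 0). Count: 2.

2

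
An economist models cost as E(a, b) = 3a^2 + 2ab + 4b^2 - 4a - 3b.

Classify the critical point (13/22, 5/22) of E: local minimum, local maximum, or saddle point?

The Hessian of E is constant: H = [[6, 2], [2, 8]].
det(H) = 6·8 − 2² = 44.
det(H) > 0 and tr(H) = 14 > 0, so H is positive definite and the point is a local minimum.

local minimum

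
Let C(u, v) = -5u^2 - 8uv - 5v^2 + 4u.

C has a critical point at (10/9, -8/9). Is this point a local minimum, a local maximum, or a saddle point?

local maximum

The Hessian of C is constant: H = [[-10, -8], [-8, -10]].
det(H) = (-10)·(-10) − (-8)² = 36.
det(H) > 0 and tr(H) = -20 < 0, so H is negative definite and the point is a local maximum.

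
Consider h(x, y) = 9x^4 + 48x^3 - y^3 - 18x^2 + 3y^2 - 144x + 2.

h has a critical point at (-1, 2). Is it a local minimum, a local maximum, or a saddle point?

local maximum

The mixed partial ∂²h/∂x∂y is 0, so the Hessian at any point is diag(h_xx, h_yy) = diag(36(3x^2 + 8x - 1), 6(-y + 1)).
At (-1, 2): H = diag(-216, -6).
Both eigenvalues are negative, so H is negative definite: a local maximum.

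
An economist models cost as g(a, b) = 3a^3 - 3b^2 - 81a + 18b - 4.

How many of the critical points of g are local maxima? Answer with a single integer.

1

g separates as a function of a plus a function of b, so ∇g=0 decouples.
∂g/∂a = 9(a - 3)(a + 3) = 0 at a ∈ {-3, 3}; ∂g/∂b = -6(b - 3) = 0 at b ∈ {3}.
The Hessian is diagonal: diag(g_aa, g_bb). Second derivatives: g_aa(-3)=-54, g_aa(3)=54; g_bb(3)=-6.
Local maxima occur where both diagonal entries negative: (-3, 3). Count: 1.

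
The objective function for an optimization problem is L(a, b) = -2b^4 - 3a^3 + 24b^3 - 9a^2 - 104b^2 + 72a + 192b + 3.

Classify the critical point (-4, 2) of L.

saddle point

The mixed partial ∂²L/∂a∂b is 0, so the Hessian at any point is diag(L_aa, L_bb) = diag(-18(a + 1), 8(-3b^2 + 18b - 26)).
At (-4, 2): H = diag(54, -16).
The eigenvalues have opposite signs, so H is indefinite: a saddle point.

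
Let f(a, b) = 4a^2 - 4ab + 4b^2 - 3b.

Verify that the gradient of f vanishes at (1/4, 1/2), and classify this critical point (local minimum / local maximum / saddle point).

∇f = (8a - 4b, -4a + 8b - 3); substituting (1/4, 1/2) gives ∇f = (0, 0), so (1/4, 1/2) is indeed a critical point.
The Hessian of f is constant: H = [[8, -4], [-4, 8]].
det(H) = 8·8 − (-4)² = 48.
det(H) > 0 and tr(H) = 16 > 0, so H is positive definite and the point is a local minimum.

local minimum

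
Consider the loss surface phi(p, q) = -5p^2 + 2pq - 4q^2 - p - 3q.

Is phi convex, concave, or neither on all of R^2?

concave

phi is quadratic, so its Hessian is the constant matrix H = [[-10, 2], [2, -8]].
det(H) = 76, tr(H) = -18.
det(H) > 0 and tr(H) < 0, so H is negative definite everywhere: concave.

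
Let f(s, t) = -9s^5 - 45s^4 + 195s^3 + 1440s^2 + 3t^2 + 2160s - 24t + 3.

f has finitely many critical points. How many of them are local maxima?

0

f separates as a function of s plus a function of t, so ∇f=0 decouples.
∂f/∂s = -45(s - 4)(s + 1)(s + 3)(s + 4) = 0 at s ∈ {-4, -3, -1, 4}; ∂f/∂t = 6(t - 4) = 0 at t ∈ {4}.
The Hessian is diagonal: diag(f_ss, f_tt). Second derivatives: f_ss(-4)=1080, f_ss(-3)=-630, f_ss(-1)=1350, f_ss(4)=-12600; f_tt(4)=6.
Local maxima occur where both diagonal entries negative: none. Count: 0.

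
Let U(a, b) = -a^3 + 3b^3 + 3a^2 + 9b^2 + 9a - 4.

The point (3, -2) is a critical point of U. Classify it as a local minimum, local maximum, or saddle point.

local maximum

The mixed partial ∂²U/∂a∂b is 0, so the Hessian at any point is diag(U_aa, U_bb) = diag(6(-a + 1), 18(b + 1)).
At (3, -2): H = diag(-12, -18).
Both eigenvalues are negative, so H is negative definite: a local maximum.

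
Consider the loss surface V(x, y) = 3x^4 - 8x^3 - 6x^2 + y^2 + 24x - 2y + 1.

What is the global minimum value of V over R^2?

V(x,y) separates as P(x) + Q(y) + 1, so its minimum is min P + min Q + 1.
P'(x) = 12(x - 2)(x - 1)(x + 1) vanishes at x ∈ {-1, 1, 2}; Q'(y) = 2y - 2 vanishes at y ∈ {1}.
Local minima of P (where P''>0): P(-1)=-19, P(2)=8. Local minima of Q: Q(1)=-1.
So the global minimum of V is P(-1) + Q(1) + 1 = -19 − 1 + 1 = -19, attained at (-1, 1).

-19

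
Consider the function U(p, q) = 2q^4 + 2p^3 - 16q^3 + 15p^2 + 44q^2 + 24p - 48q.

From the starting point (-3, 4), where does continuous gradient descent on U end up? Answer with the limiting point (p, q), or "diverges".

(-1, 3)

U is separable, so gradient descent decouples: p follows -∂U/∂p, q follows -∂U/∂q.
∂U/∂p = 6(p + 1)(p + 4); at p=-3 this is -12, so p increases.
∂U/∂q = 8(q - 3)(q - 2)(q - 1); at q=4 this is 48, so q decreases.
p converges to its nearest critical value -1 (a local min of the p-part); q converges to 3. The iterate converges to (-1, 3).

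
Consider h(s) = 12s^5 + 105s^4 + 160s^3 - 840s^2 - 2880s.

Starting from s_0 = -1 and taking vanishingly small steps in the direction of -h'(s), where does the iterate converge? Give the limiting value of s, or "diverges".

2

h'(s) = 60(s - 2)(s + 2)(s + 3)(s + 4), so h'(-1) = -1080.
Gradient descent moves in the -h' direction, i.e. s is increasing.
The nearest critical point in that direction is s = 2, where h'' = 7200 > 0 (a local minimum). The iterate converges there.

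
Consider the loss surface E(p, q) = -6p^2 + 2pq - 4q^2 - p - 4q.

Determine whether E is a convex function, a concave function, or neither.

concave

E is quadratic, so its Hessian is the constant matrix H = [[-12, 2], [2, -8]].
det(H) = 92, tr(H) = -20.
det(H) > 0 and tr(H) < 0, so H is negative definite everywhere: concave.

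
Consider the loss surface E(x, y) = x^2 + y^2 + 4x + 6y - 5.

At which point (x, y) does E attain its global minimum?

E(x,y) separates as P(x) + Q(y) − 5, so its minimum is min P + min Q − 5.
P'(x) = 2x + 4 vanishes at x ∈ {-2}; Q'(y) = 2y + 6 vanishes at y ∈ {-3}.
Local minima of P (where P''>0): P(-2)=-4. Local minima of Q: Q(-3)=-9.
So the global minimum of E is P(-2) + Q(-3) − 5 = -4 − 9 − 5 = -18, attained at (-2, -3).

(-2, -3)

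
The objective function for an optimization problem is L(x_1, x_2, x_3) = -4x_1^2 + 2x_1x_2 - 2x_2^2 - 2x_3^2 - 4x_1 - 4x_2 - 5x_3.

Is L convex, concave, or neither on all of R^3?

concave

L is quadratic, so its Hessian is the constant matrix H = [[-8, 2, 0], [2, -4, 0], [0, 0, -4]].
Leading principal minors: -8, 28, -112.
Signs alternate −, +, − ⇒ H ≺ 0 ⇒ concave.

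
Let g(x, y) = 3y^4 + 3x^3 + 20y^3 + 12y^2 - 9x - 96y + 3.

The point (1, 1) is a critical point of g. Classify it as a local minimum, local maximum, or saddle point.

The mixed partial ∂²g/∂x∂y is 0, so the Hessian at any point is diag(g_xx, g_yy) = diag(18x, 12(3y^2 + 10y + 2)).
At (1, 1): H = diag(18, 180).
Both eigenvalues are positive, so H is positive definite: a local minimum.

local minimum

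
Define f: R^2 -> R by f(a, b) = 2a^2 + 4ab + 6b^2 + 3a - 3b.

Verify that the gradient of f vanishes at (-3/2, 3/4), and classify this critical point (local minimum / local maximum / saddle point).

local minimum

∇f = (4a + 4b + 3, 4a + 12b - 3); substituting (-3/2, 3/4) gives ∇f = (0, 0), so (-3/2, 3/4) is indeed a critical point.
The Hessian of f is constant: H = [[4, 4], [4, 12]].
det(H) = 4·12 − 4² = 32.
det(H) > 0 and tr(H) = 16 > 0, so H is positive definite and the point is a local minimum.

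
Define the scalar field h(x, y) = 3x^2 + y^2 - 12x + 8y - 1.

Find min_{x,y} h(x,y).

h(x,y) separates as P(x) + Q(y) − 1, so its minimum is min P + min Q − 1.
P'(x) = 6x - 12 vanishes at x ∈ {2}; Q'(y) = 2y + 8 vanishes at y ∈ {-4}.
Local minima of P (where P''>0): P(2)=-12. Local minima of Q: Q(-4)=-16.
So the global minimum of h is P(2) + Q(-4) − 1 = -12 − 16 − 1 = -29, attained at (2, -4).

-29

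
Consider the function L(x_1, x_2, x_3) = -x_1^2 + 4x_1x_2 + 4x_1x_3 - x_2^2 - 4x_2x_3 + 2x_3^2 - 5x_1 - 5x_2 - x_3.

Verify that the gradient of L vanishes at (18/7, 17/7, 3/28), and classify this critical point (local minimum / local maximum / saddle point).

∇L = (-2x_1 + 4x_2 + 4x_3 - 5, 4x_1 - 2x_2 - 4x_3 - 5, 4x_1 - 4x_2 + 4x_3 - 1); substituting (18/7, 17/7, 3/28) gives ∇L = (0, 0, 0), so (18/7, 17/7, 3/28) is indeed a critical point.
The Hessian is constant: H = [[-2, 4, 4], [4, -2, -4], [4, -4, 4]].
Leading principal minors: Δ₁ = -2, Δ₂ = -12, Δ₃ = -112.
The minors fit neither the all-positive nor the alternating-sign pattern, so H is indefinite: a saddle point.

saddle point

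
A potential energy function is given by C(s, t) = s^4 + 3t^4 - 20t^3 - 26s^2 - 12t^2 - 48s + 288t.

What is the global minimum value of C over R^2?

C(s,t) separates as P(s) + Q(t), so its minimum is min P + min Q.
P'(s) = 4(s - 4)(s + 1)(s + 3) vanishes at s ∈ {-3, -1, 4}; Q'(t) = 12(t - 4)(t - 3)(t + 2) vanishes at t ∈ {-2, 3, 4}.
Local minima of P (where P''>0): P(-3)=-9, P(4)=-352. Local minima of Q: Q(-2)=-416, Q(4)=448.
So the global minimum of C is P(4) + Q(-2) = -352 − 416 = -768, attained at (4, -2).

-768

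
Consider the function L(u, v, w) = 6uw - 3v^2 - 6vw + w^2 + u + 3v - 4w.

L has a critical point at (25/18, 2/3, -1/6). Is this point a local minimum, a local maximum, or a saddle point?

saddle point

The Hessian is constant: H = [[0, 0, 6], [0, -6, -6], [6, -6, 2]].
Leading principal minors: Δ₁ = 0, Δ₂ = 0, Δ₃ = 216.
The minors fit neither the all-positive nor the alternating-sign pattern, so H is indefinite: a saddle point.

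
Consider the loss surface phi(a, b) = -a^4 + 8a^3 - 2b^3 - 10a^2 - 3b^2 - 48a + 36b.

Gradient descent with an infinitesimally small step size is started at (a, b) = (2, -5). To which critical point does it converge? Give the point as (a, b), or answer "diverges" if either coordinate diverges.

phi is separable, so gradient descent decouples: a follows -∂phi/∂a, b follows -∂phi/∂b.
∂phi/∂a = -4(a - 4)(a - 3)(a + 1); at a=2 this is -24, so a increases.
∂phi/∂b = -6(b - 2)(b + 3); at b=-5 this is -84, so b increases.
a converges to its nearest critical value 3 (a local min of the a-part); b converges to -3. The iterate converges to (3, -3).

(3, -3)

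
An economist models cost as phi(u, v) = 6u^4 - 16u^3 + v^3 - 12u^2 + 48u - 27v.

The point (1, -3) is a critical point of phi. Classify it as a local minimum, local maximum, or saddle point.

The mixed partial ∂²phi/∂u∂v is 0, so the Hessian at any point is diag(phi_uu, phi_vv) = diag(24(3u^2 - 4u - 1), 6v).
At (1, -3): H = diag(-48, -18).
Both eigenvalues are negative, so H is negative definite: a local maximum.

local maximum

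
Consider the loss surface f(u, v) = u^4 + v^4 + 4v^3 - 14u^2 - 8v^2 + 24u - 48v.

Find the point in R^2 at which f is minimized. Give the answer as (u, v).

f(u,v) separates as P(u) + Q(v), so its minimum is min P + min Q.
P'(u) = 4(u - 2)(u - 1)(u + 3) vanishes at u ∈ {-3, 1, 2}; Q'(v) = 4(v - 2)(v + 2)(v + 3) vanishes at v ∈ {-3, -2, 2}.
Local minima of P (where P''>0): P(-3)=-117, P(2)=8. Local minima of Q: Q(-3)=45, Q(2)=-80.
So the global minimum of f is P(-3) + Q(2) = -117 − 80 = -197, attained at (-3, 2).

(-3, 2)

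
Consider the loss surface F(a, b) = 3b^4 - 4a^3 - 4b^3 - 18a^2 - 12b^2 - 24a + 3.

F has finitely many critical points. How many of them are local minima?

2

F separates as a function of a plus a function of b, so ∇F=0 decouples.
∂F/∂a = -12(a + 1)(a + 2) = 0 at a ∈ {-2, -1}; ∂F/∂b = 12b(b - 2)(b + 1) = 0 at b ∈ {-1, 0, 2}.
The Hessian is diagonal: diag(F_aa, F_bb). Second derivatives: F_aa(-2)=12, F_aa(-1)=-12; F_bb(-1)=36, F_bb(0)=-24, F_bb(2)=72.
Local minima occur where both diagonal entries positive: (-2, -1), (-2, 2). Count: 2.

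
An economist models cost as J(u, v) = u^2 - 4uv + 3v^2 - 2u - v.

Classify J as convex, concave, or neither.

neither

J is quadratic, so its Hessian is the constant matrix H = [[2, -4], [-4, 6]].
det(H) = -4, tr(H) = 8.
det(H) < 0, so H is indefinite: neither convex nor concave.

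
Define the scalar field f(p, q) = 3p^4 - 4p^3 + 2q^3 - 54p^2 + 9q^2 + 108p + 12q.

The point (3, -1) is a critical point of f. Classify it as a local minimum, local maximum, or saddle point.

local minimum

The mixed partial ∂²f/∂p∂q is 0, so the Hessian at any point is diag(f_pp, f_qq) = diag(12(3p^2 - 2p - 9), 6(2q + 3)).
At (3, -1): H = diag(144, 6).
Both eigenvalues are positive, so H is positive definite: a local minimum.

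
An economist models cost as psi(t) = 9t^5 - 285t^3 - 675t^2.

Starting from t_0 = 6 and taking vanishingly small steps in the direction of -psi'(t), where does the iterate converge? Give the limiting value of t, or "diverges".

psi'(t) = 45t(t - 5)(t + 2)(t + 3), so psi'(6) = 19440.
Gradient descent moves in the -psi' direction, i.e. t is decreasing.
The nearest critical point in that direction is t = 5, where psi'' = 12600 > 0 (a local minimum). The iterate converges there.

5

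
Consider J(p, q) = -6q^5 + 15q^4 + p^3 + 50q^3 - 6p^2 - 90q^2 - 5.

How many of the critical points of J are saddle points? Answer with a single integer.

J separates as a function of p plus a function of q, so ∇J=0 decouples.
∂J/∂p = 3p(p - 4) = 0 at p ∈ {0, 4}; ∂J/∂q = -30q(q - 3)(q - 1)(q + 2) = 0 at q ∈ {-2, 0, 1, 3}.
The Hessian is diagonal: diag(J_pp, J_qq). Second derivatives: J_pp(0)=-12, J_pp(4)=12; J_qq(-2)=900, J_qq(0)=-180, J_qq(1)=180, J_qq(3)=-900.
Saddle points occur where the two diagonal entries have opposite signs: (0, -2), (0, 1), (4, 0), (4, 3). Count: 4.

4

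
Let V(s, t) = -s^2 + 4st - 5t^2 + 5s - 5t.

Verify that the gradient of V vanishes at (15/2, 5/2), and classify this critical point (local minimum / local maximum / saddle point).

local maximum

∇V = (-2s + 4t + 5, 4s - 10t - 5); substituting (15/2, 5/2) gives ∇V = (0, 0), so (15/2, 5/2) is indeed a critical point.
The Hessian of V is constant: H = [[-2, 4], [4, -10]].
det(H) = (-2)·(-10) − 4² = 4.
det(H) > 0 and tr(H) = -12 < 0, so H is negative definite and the point is a local maximum.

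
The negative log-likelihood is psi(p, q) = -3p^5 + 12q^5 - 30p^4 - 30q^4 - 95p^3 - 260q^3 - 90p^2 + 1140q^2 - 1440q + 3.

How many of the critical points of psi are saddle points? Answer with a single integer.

psi separates as a function of p plus a function of q, so ∇psi=0 decouples.
∂psi/∂p = -15p(p + 1)(p + 3)(p + 4) = 0 at p ∈ {-4, -3, -1, 0}; ∂psi/∂q = 60(q - 3)(q - 2)(q - 1)(q + 4) = 0 at q ∈ {-4, 1, 2, 3}.
The Hessian is diagonal: diag(psi_pp, psi_qq). Second derivatives: psi_pp(-4)=180, psi_pp(-3)=-90, psi_pp(-1)=90, psi_pp(0)=-180; psi_qq(-4)=-12600, psi_qq(1)=600, psi_qq(2)=-360, psi_qq(3)=840.
Saddle points occur where the two diagonal entries have opposite signs: (-4, -4), (-4, 2), (-3, 1), (-3, 3), (-1, -4), (-1, 2), (0, 1), (0, 3). Count: 8.

8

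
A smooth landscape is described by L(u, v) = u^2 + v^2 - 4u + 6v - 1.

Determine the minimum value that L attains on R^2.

L(u,v) separates as P(u) + Q(v) − 1, so its minimum is min P + min Q − 1.
P'(u) = 2u - 4 vanishes at u ∈ {2}; Q'(v) = 2v + 6 vanishes at v ∈ {-3}.
Local minima of P (where P''>0): P(2)=-4. Local minima of Q: Q(-3)=-9.
So the global minimum of L is P(2) + Q(-3) − 1 = -4 − 9 − 1 = -14, attained at (2, -3).

-14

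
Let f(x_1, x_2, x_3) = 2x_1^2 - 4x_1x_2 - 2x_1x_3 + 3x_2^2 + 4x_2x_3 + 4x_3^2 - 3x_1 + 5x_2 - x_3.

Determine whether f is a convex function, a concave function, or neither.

convex

f is quadratic, so its Hessian is the constant matrix H = [[4, -4, -2], [-4, 6, 4], [-2, 4, 8]].
Leading principal minors: 4, 8, 40.
All positive ⇒ H ≻ 0 ⇒ convex.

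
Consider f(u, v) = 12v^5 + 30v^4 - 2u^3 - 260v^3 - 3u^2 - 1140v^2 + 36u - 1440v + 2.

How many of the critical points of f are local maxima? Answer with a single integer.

f separates as a function of u plus a function of v, so ∇f=0 decouples.
∂f/∂u = -6(u - 2)(u + 3) = 0 at u ∈ {-3, 2}; ∂f/∂v = 60(v - 4)(v + 1)(v + 2)(v + 3) = 0 at v ∈ {-3, -2, -1, 4}.
The Hessian is diagonal: diag(f_uu, f_vv). Second derivatives: f_uu(-3)=30, f_uu(2)=-30; f_vv(-3)=-840, f_vv(-2)=360, f_vv(-1)=-600, f_vv(4)=12600.
Local maxima occur where both diagonal entries negative: (2, -3), (2, -1). Count: 2.

2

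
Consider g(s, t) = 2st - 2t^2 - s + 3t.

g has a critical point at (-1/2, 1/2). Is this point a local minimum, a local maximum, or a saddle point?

saddle point

The Hessian of g is constant: H = [[0, 2], [2, -4]].
det(H) = 0·(-4) − 2² = -4.
Since det(H) < 0, H is indefinite and the critical point is a saddle point.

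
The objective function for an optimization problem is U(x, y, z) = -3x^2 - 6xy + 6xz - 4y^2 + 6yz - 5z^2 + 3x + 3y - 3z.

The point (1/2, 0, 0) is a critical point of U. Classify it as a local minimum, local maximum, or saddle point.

The Hessian is constant: H = [[-6, -6, 6], [-6, -8, 6], [6, 6, -10]].
Leading principal minors: Δ₁ = -6, Δ₂ = 12, Δ₃ = -48.
The minors alternate sign starting negative (−, +, −), so H is negative definite: a local maximum.

local maximum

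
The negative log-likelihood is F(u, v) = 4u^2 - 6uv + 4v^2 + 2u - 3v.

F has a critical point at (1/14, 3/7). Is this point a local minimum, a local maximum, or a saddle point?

local minimum

The Hessian of F is constant: H = [[8, -6], [-6, 8]].
det(H) = 8·8 − (-6)² = 28.
det(H) > 0 and tr(H) = 16 > 0, so H is positive definite and the point is a local minimum.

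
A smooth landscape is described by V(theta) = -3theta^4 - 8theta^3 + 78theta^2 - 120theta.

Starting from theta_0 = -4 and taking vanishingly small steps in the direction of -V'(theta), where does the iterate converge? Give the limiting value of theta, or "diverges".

V'(theta) = -12(theta - 2)(theta - 1)(theta + 5), so V'(-4) = -360.
Gradient descent moves in the -V' direction, i.e. theta is increasing.
The nearest critical point in that direction is theta = 1, where V'' = 72 > 0 (a local minimum). The iterate converges there.

1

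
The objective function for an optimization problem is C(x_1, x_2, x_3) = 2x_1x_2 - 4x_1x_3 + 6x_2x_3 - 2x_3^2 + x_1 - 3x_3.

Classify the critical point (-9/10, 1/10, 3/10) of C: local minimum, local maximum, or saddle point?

saddle point

The Hessian is constant: H = [[0, 2, -4], [2, 0, 6], [-4, 6, -4]].
Leading principal minors: Δ₁ = 0, Δ₂ = -4, Δ₃ = -80.
The minors fit neither the all-positive nor the alternating-sign pattern, so H is indefinite: a saddle point.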